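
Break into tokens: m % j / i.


Scan left to right, longest-match per lexeme
Tokens: ID(m), OP(%), ID(j), OP(/), ID(i)


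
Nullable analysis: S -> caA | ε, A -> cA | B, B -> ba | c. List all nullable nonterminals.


A nonterminal is nullable iff some alternative derives ε (directly, or every symbol in it is nullable)
Nullable: {S}


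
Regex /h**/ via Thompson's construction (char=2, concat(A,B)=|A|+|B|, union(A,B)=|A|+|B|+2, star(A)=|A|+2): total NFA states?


Syntax tree has 1 char leaf(s), 0 union(s), 2 star(s)
chars contribute 1×2 = 2; each union adds +2; each star adds +2
Total: 2 + 0 + 4 = 6 states


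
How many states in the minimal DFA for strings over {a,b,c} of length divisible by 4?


Track length mod 4: states 0..3, accept at 0
Minimal DFA: 4 states


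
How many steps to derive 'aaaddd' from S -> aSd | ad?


Derivation: S => aSd => aaSdd => aaaddd
Steps: 3


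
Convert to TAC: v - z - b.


Break into single-operator statements:
t1 = v - z
t2 = t1 - b


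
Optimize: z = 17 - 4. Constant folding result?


17 - 4 = 13 at compile time
Optimized: z = 13


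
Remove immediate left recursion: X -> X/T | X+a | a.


Left-recursive alternatives: X/T, X+a; non-recursive: a
Introduce X': X -> aX', X' -> /TX' | +aX' | ε


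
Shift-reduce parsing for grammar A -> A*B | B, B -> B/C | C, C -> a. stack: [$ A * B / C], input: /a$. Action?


handle 'B/C' on top
Action: reduce (B -> B/C)


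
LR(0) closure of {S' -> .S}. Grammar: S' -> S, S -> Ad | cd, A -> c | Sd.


Start: S' -> .S
For each item with dot before a nonterminal B, add B -> .γ for every B-production
Closure: [S' -> .S, S -> .Ad, S -> .cd, A -> .c, A -> .Sd]


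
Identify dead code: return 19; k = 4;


statement follows a return and is unreachable
Dead: 'k = 4'


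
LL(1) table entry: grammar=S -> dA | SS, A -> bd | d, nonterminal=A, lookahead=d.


For [A, d]: 'd' ∈ FIRST(d)
Entry: A -> d


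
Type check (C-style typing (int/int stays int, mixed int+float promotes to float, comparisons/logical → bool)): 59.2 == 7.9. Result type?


Operand types: float == float
Rule: comparison yields bool
Result type: bool


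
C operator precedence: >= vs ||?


'>=' is relational (level 7); '||' is logical OR (level 1)
Higher level binds tighter
'>=' has higher precedence than '||'


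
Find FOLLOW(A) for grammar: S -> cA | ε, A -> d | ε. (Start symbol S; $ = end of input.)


$ ∈ FOLLOW(S). For each A -> αBβ: add FIRST(β)\{ε} to FOLLOW(B); if β nullable, add FOLLOW(A).
FOLLOW(A) = {$}


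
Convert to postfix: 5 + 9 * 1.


* has higher precedence, evaluate 9*1 first
Postfix: 5 9 1 * +


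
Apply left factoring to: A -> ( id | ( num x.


Common prefix: '('
Factored: A -> ( A', A' -> id | num x


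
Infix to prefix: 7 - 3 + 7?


left-to-right (same/higher precedence on left): tree is (+ (- 7 3) 7)
Prefix: + - 7 3 7


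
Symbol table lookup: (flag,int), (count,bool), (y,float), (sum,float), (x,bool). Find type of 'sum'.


Lookup 'sum' → type float


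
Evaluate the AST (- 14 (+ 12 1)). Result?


Evaluate inner: (+ 12 1) = 13
Evaluate root: (- 14 13) = 1
Result: 1


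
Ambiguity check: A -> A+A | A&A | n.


'n+n&n' has two parse trees (no precedence encoded between + and &)
Ambiguous


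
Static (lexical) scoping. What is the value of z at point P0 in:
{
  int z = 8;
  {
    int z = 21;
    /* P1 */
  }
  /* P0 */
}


z declared in the same block as P0
z = 8


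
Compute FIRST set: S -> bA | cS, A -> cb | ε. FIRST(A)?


Per alternative of A: FIRST(cb) = {c}; FIRST(ε) = {ε}
FIRST(A) = {c, ε}


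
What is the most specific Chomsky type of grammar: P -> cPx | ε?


Single nonterminal LHS, but c^n x^n is not regular
Classification: Type 2 (Context-Free)


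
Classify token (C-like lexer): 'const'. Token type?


Pattern: reserved word
Type: KEYWORD


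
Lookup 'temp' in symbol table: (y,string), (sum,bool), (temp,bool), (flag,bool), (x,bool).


Lookup 'temp' → type bool


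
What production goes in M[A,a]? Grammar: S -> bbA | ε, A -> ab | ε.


For [A, a]: 'a' ∈ FIRST(ab)
Entry: A -> ab


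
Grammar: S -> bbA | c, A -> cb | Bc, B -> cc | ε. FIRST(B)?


Per alternative of B: FIRST(cc) = {c}; FIRST(ε) = {ε}
FIRST(B) = {c, ε}


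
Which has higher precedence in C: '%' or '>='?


'%' is multiplicative (level 10); '>=' is relational (level 7)
Higher level binds tighter
'%' has higher precedence than '>='


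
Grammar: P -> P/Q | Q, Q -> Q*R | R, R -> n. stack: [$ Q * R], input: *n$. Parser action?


handle 'Q*R' on top
Action: reduce (Q -> Q*R)


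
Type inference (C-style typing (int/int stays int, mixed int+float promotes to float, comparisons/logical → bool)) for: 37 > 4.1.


Operand types: int > float
Rule: comparison yields bool
Result type: bool


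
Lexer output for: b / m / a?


Scan left to right, longest-match per lexeme
Tokens: ID(b), OP(/), ID(m), OP(/), ID(a)


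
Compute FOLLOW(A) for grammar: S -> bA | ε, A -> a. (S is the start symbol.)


$ ∈ FOLLOW(S). For each A -> αBβ: add FIRST(β)\{ε} to FOLLOW(B); if β nullable, add FOLLOW(A).
FOLLOW(A) = {$}


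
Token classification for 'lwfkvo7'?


Pattern: letter/underscore followed by alphanumerics, not a keyword
Type: IDENTIFIER


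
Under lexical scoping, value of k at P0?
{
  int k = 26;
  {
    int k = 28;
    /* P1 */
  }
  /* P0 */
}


k declared in the same block as P0
k = 26


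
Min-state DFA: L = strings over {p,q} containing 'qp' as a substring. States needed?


KMP-style automaton: 2 progress states + 1 absorbing accept = 3
Minimal DFA: 3 states


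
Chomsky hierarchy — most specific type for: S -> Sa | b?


Left-linear: every RHS is a terminal or one nonterminal followed by a terminal
Classification: Type 3 (Regular)


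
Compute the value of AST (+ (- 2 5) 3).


Evaluate inner: (- 2 5) = -3
Evaluate root: (+ -3 3) = 0
Result: 0


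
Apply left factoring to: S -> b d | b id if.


Common prefix: 'b'
Factored: S -> b S', S' -> d | id if


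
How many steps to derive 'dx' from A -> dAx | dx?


Derivation: A => dx
Steps: 1


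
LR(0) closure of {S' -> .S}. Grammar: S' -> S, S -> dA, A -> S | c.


Start: S' -> .S
For each item with dot before a nonterminal B, add B -> .γ for every B-production
Closure: [S' -> .S, S -> .dA]


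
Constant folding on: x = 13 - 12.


13 - 12 = 1 at compile time
Optimized: x = 1


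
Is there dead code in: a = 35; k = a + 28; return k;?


a is read by k's definition; k is returned
No dead code


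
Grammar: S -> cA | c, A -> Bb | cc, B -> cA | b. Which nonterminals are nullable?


A nonterminal is nullable iff some alternative derives ε (directly, or every symbol in it is nullable)
Nullable: {}


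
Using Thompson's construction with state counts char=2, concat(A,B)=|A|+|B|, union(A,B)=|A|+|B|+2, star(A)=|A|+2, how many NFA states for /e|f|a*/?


Syntax tree has 3 char leaf(s), 2 union(s), 1 star(s)
chars contribute 3×2 = 6; each union adds +2; each star adds +2
Total: 6 + 4 + 2 = 12 states


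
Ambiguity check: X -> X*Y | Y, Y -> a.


precedence layered via separate nonterminal Y: deterministic
Unambiguous


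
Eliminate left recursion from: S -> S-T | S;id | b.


Left-recursive alternatives: S-T, S;id; non-recursive: b
Introduce S': S -> bS', S' -> -TS' | ;idS' | ε


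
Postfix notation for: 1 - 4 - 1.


Left to right (same or higher precedence on left)
Postfix: 1 4 - 1 -


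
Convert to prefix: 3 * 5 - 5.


left-to-right (same/higher precedence on left): tree is (- (* 3 5) 5)
Prefix: - * 3 5 5


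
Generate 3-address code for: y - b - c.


Break into single-operator statements:
t1 = y - b
t2 = t1 - c


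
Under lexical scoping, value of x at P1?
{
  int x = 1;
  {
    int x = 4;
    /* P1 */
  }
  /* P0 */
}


x declared in the same block as P1
x = 4


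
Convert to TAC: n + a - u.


Break into single-operator statements:
t1 = n + a
t2 = t1 - u


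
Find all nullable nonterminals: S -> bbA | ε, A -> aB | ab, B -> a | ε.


A nonterminal is nullable iff some alternative derives ε (directly, or every symbol in it is nullable)
Nullable: {B, S}


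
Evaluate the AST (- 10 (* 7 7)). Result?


Evaluate inner: (* 7 7) = 49
Evaluate root: (- 10 49) = -39
Result: -39


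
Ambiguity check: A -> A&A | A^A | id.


'id&id^id' has two parse trees (no precedence encoded between & and ^)
Ambiguous


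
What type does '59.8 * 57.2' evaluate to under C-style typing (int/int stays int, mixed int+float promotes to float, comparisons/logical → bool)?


Operand types: float * float
Rule: mixed int/float promotes to float; int/int stays int
Result type: float


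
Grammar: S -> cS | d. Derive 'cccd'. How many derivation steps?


Derivation: S => cS => ccS => cccS => cccd
Steps: 4


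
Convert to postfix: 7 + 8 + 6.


Left to right (same or higher precedence on left)
Postfix: 7 8 + 6 +


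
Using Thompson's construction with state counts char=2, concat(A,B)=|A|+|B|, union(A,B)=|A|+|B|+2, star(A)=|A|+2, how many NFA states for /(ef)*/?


Syntax tree has 2 char leaf(s), 0 union(s), 1 star(s)
chars contribute 2×2 = 4; each union adds +2; each star adds +2
Total: 4 + 0 + 2 = 6 states


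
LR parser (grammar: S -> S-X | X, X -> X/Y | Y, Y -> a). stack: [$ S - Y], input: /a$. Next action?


'Y' (not preceded by X/) is the handle for X -> Y
Action: reduce (X -> Y)


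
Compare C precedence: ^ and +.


'+' is additive (level 9); '^' is bitwise XOR (level 4)
Higher level binds tighter
'+' has higher precedence than '^'


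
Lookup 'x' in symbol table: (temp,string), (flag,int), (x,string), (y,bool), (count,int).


Lookup 'x' → type string


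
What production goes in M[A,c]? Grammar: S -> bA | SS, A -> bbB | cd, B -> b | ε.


For [A, c]: 'c' ∈ FIRST(cd)
Entry: A -> cd


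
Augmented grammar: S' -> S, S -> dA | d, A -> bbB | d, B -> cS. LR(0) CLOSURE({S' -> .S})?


Start: S' -> .S
For each item with dot before a nonterminal B, add B -> .γ for every B-production
Closure: [S' -> .S, S -> .dA, S -> .d]


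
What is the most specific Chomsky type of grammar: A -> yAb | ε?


Single nonterminal LHS, but y^n b^n is not regular
Classification: Type 2 (Context-Free)


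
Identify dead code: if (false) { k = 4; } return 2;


condition is constant false, so the whole block is unreachable
Dead: 'if (false) { k = 4; }'


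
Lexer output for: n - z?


Scan left to right, longest-match per lexeme
Tokens: ID(n), OP(-), ID(z)


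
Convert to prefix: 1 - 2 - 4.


left-to-right (same/higher precedence on left): tree is (- (- 1 2) 4)
Prefix: - - 1 2 4


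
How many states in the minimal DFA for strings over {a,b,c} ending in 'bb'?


Track the longest suffix of input matching a prefix of 'bb': 3 classes (prefixes of length 0..2)
Minimal DFA: 3 states


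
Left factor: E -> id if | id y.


Common prefix: 'id'
Factored: E -> id E', E' -> if | y


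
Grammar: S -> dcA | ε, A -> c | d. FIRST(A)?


Per alternative of A: FIRST(c) = {c}; FIRST(d) = {d}
FIRST(A) = {c, d}


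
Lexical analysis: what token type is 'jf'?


Pattern: letter/underscore followed by alphanumerics, not a keyword
Type: IDENTIFIER


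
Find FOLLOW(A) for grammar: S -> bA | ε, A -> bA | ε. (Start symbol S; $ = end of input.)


$ ∈ FOLLOW(S). For each A -> αBβ: add FIRST(β)\{ε} to FOLLOW(B); if β nullable, add FOLLOW(A).
FOLLOW(A) = {$}


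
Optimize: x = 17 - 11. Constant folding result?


17 - 11 = 6 at compile time
Optimized: x = 6


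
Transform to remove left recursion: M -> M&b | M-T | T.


Left-recursive alternatives: M&b, M-T; non-recursive: T
Introduce M': M -> TM', M' -> &bM' | -TM' | ε


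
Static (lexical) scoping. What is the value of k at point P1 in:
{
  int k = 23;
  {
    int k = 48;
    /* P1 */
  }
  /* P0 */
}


k declared in the same block as P1
k = 48


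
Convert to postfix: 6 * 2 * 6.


Left to right (same or higher precedence on left)
Postfix: 6 2 * 6 *


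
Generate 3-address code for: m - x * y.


Break into single-operator statements:
t1 = x * y
t2 = m - t1


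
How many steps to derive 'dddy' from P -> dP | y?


Derivation: P => dP => ddP => dddP => dddy
Steps: 4


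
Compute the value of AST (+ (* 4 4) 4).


Evaluate inner: (* 4 4) = 16
Evaluate root: (+ 16 4) = 20
Result: 20


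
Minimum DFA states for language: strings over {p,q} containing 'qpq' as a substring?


KMP-style automaton: 3 progress states + 1 absorbing accept = 4
Minimal DFA: 4 states


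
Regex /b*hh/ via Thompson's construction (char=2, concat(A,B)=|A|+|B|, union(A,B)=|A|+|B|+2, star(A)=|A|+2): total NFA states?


Syntax tree has 3 char leaf(s), 0 union(s), 1 star(s)
chars contribute 3×2 = 6; each union adds +2; each star adds +2
Total: 6 + 0 + 2 = 8 states


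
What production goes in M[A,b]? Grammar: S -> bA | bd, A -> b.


For [A, b]: 'b' ∈ FIRST(b)
Entry: A -> b


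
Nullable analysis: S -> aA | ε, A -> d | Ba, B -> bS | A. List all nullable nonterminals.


A nonterminal is nullable iff some alternative derives ε (directly, or every symbol in it is nullable)
Nullable: {S}


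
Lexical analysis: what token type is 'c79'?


Pattern: letter/underscore followed by alphanumerics, not a keyword
Type: IDENTIFIER


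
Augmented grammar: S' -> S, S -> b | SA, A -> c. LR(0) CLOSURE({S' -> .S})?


Start: S' -> .S
For each item with dot before a nonterminal B, add B -> .γ for every B-production
Closure: [S' -> .S, S -> .b, S -> .SA]


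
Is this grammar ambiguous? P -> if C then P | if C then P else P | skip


dangling else: 'if C then if C then skip else skip' parses two ways
Ambiguous


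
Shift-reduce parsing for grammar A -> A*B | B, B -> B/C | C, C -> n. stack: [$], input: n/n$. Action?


no handle on stack; shift 'n'
Action: shift


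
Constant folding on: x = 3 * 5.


3 * 5 = 15 at compile time
Optimized: x = 15


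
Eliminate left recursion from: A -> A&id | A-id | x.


Left-recursive alternatives: A&id, A-id; non-recursive: x
Introduce A': A -> xA', A' -> &idA' | -idA' | ε


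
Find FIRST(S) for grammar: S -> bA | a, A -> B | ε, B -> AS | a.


Per alternative of S: FIRST(bA) = {b}; FIRST(a) = {a}
FIRST(S) = {a, b}


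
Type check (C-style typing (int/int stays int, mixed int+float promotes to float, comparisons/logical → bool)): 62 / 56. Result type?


Operand types: int / int
Rule: mixed int/float promotes to float; int/int stays int
Result type: int


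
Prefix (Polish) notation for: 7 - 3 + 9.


left-to-right (same/higher precedence on left): tree is (+ (- 7 3) 9)
Prefix: + - 7 3 9


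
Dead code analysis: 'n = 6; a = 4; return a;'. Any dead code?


n is assigned but never read
Dead: 'n = 6'


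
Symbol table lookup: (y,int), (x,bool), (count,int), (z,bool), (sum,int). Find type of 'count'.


Lookup 'count' → type int


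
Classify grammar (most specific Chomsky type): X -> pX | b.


Right-linear: every RHS is a terminal or a terminal followed by one nonterminal
Classification: Type 3 (Regular)


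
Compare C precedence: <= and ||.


'<=' is relational (level 7); '||' is logical OR (level 1)
Higher level binds tighter
'<=' has higher precedence than '||'


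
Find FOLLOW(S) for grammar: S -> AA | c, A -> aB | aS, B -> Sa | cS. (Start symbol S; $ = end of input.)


$ ∈ FOLLOW(S). For each A -> αBβ: add FIRST(β)\{ε} to FOLLOW(B); if β nullable, add FOLLOW(A).
FOLLOW(S) = {$, a}


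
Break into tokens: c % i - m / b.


Scan left to right, longest-match per lexeme
Tokens: ID(c), OP(%), ID(i), OP(-), ID(m), OP(/), ID(b)


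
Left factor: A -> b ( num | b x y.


Common prefix: 'b'
Factored: A -> b A', A' -> ( num | x y


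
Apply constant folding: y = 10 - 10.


10 - 10 = 0 at compile time
Optimized: y = 0


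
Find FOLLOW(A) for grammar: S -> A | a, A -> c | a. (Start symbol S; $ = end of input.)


$ ∈ FOLLOW(S). For each A -> αBβ: add FIRST(β)\{ε} to FOLLOW(B); if β nullable, add FOLLOW(A).
FOLLOW(A) = {$}


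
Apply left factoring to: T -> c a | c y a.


Common prefix: 'c'
Factored: T -> c T', T' -> a | y a


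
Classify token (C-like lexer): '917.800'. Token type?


Pattern: digits with a decimal point
Type: FLOAT_LITERAL


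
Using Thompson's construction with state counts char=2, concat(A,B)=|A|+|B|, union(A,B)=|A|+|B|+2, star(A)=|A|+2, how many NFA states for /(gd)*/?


Syntax tree has 2 char leaf(s), 0 union(s), 1 star(s)
chars contribute 2×2 = 4; each union adds +2; each star adds +2
Total: 4 + 0 + 2 = 6 states


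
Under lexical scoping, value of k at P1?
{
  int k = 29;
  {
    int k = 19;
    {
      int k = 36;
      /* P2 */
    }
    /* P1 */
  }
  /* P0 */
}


k declared in the same block as P1
k = 19


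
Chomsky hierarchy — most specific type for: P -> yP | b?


Right-linear: every RHS is a terminal or a terminal followed by one nonterminal
Classification: Type 3 (Regular)


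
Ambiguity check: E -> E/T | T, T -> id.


precedence layered via separate nonterminal T: deterministic
Unambiguous


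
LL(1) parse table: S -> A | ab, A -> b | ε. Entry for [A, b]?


For [A, b]: 'b' ∈ FIRST(b)
Entry: A -> b


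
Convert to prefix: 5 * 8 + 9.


left-to-right (same/higher precedence on left): tree is (+ (* 5 8) 9)
Prefix: + * 5 8 9


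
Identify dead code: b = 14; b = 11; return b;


first assignment to b is overwritten before any read
Dead: 'b = 14'


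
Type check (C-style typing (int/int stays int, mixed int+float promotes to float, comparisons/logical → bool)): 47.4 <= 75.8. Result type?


Operand types: float <= float
Rule: comparison yields bool
Result type: bool


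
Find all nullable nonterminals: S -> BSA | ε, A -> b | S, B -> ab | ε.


A nonterminal is nullable iff some alternative derives ε (directly, or every symbol in it is nullable)
Nullable: {A, B, S}


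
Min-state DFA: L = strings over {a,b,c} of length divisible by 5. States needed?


Track length mod 5: states 0..4, accept at 0
Minimal DFA: 5 states


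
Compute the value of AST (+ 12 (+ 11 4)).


Evaluate inner: (+ 11 4) = 15
Evaluate root: (+ 12 15) = 27
Result: 27


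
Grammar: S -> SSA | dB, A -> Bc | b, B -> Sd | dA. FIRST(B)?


Per alternative of B: FIRST(Sd) = {d}; FIRST(dA) = {d}
FIRST(B) = {d}


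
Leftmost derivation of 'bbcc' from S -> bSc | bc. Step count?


Derivation: S => bSc => bbcc
Steps: 2


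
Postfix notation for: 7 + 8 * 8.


* has higher precedence, evaluate 8*8 first
Postfix: 7 8 8 * +


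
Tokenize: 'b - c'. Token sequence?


Scan left to right, longest-match per lexeme
Tokens: ID(b), OP(-), ID(c)


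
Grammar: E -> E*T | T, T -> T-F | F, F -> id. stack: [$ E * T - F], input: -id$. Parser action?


handle 'T-F' on top
Action: reduce (T -> T-F)


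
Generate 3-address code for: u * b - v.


Break into single-operator statements:
t1 = u * b
t2 = t1 - v


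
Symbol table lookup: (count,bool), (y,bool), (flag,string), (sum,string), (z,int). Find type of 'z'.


Lookup 'z' → type int


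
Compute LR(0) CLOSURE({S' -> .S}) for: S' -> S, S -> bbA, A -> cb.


Start: S' -> .S
For each item with dot before a nonterminal B, add B -> .γ for every B-production
Closure: [S' -> .S, S -> .bbA]


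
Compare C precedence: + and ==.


'+' is additive (level 9); '==' is equality (level 6)
Higher level binds tighter
'+' has higher precedence than '=='


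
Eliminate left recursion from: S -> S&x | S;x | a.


Left-recursive alternatives: S&x, S;x; non-recursive: a
Introduce S': S -> aS', S' -> &xS' | ;xS' | ε


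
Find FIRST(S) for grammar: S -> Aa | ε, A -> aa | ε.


Per alternative of S: FIRST(Aa) = {a}; FIRST(ε) = {ε}
FIRST(S) = {a, ε}


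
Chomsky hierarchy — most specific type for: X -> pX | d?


Right-linear: every RHS is a terminal or a terminal followed by one nonterminal
Classification: Type 3 (Regular)


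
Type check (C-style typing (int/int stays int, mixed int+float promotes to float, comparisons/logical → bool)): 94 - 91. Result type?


Operand types: int - int
Rule: mixed int/float promotes to float; int/int stays int
Result type: int


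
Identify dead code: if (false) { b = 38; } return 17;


condition is constant false, so the whole block is unreachable
Dead: 'if (false) { b = 38; }'


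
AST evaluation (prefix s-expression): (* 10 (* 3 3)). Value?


Evaluate inner: (* 3 3) = 9
Evaluate root: (* 10 9) = 90
Result: 90


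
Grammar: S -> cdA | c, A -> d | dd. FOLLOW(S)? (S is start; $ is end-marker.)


$ ∈ FOLLOW(S). For each A -> αBβ: add FIRST(β)\{ε} to FOLLOW(B); if β nullable, add FOLLOW(A).
FOLLOW(S) = {$}


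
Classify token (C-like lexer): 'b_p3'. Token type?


Pattern: letter/underscore followed by alphanumerics, not a keyword
Type: IDENTIFIER


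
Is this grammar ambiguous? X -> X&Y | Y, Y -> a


precedence layered via separate nonterminal Y: deterministic
Unambiguous


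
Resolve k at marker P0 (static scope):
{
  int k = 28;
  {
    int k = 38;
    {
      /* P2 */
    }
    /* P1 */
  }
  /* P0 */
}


k declared in the same block as P0
k = 28


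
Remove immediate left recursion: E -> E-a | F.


Left-recursive alternatives: E-a; non-recursive: F
Introduce E': E -> FE', E' -> -aE' | ε


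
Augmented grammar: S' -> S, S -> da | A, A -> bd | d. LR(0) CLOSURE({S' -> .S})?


Start: S' -> .S
For each item with dot before a nonterminal B, add B -> .γ for every B-production
Closure: [S' -> .S, S -> .da, S -> .A, A -> .bd, A -> .d]


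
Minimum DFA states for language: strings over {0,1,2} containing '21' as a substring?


KMP-style automaton: 2 progress states + 1 absorbing accept = 3
Minimal DFA: 3 states


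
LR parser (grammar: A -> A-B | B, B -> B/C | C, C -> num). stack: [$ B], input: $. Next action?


lookahead ∉ {/} so B won't extend; reduce A -> B
Action: reduce (A -> B)


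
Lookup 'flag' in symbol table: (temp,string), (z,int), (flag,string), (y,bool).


Lookup 'flag' → type string


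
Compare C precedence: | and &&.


'|' is bitwise OR (level 3); '&&' is logical AND (level 2)
Higher level binds tighter
'|' has higher precedence than '&&'


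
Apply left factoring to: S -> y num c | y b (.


Common prefix: 'y'
Factored: S -> y S', S' -> num c | b (


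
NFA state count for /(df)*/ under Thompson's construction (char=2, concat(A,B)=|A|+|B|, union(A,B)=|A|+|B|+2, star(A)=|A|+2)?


Syntax tree has 2 char leaf(s), 0 union(s), 1 star(s)
chars contribute 2×2 = 4; each union adds +2; each star adds +2
Total: 4 + 0 + 2 = 6 states


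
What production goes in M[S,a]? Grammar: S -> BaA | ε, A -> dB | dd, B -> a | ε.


For [S, a]: 'a' ∈ FIRST(BaA)
Entry: S -> BaA


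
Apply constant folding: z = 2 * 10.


2 * 10 = 20 at compile time
Optimized: z = 20


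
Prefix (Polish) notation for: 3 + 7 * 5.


'*' binds tighter: tree is (+ 3 (* 7 5))
Prefix: + 3 * 7 5


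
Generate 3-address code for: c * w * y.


Break into single-operator statements:
t1 = c * w
t2 = t1 * y


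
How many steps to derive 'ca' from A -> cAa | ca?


Derivation: A => ca
Steps: 1


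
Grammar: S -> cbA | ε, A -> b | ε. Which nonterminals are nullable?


A nonterminal is nullable iff some alternative derives ε (directly, or every symbol in it is nullable)
Nullable: {A, S}


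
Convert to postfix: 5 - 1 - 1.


Left to right (same or higher precedence on left)
Postfix: 5 1 - 1 -


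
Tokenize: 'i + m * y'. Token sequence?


Scan left to right, longest-match per lexeme
Tokens: ID(i), OP(+), ID(m), OP(*), ID(y)


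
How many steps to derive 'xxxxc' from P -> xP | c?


Derivation: P => xP => xxP => xxxP => xxxxP => xxxxc
Steps: 5


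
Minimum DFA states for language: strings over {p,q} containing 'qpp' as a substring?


KMP-style automaton: 3 progress states + 1 absorbing accept = 4
Minimal DFA: 4 states


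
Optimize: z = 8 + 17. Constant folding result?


8 + 17 = 25 at compile time
Optimized: z = 25


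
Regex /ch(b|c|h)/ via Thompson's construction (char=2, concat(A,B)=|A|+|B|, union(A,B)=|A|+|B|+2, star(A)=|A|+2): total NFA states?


Syntax tree has 5 char leaf(s), 2 union(s), 0 star(s)
chars contribute 5×2 = 10; each union adds +2; each star adds +2
Total: 10 + 4 + 0 = 14 states


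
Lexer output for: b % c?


Scan left to right, longest-match per lexeme
Tokens: ID(b), OP(%), ID(c)


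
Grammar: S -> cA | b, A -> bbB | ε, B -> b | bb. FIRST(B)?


Per alternative of B: FIRST(b) = {b}; FIRST(bb) = {b}
FIRST(B) = {b}


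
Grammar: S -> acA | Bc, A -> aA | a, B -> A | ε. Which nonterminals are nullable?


A nonterminal is nullable iff some alternative derives ε (directly, or every symbol in it is nullable)
Nullable: {B}


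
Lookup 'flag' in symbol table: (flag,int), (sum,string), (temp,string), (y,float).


Lookup 'flag' → type int


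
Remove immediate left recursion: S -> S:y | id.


Left-recursive alternatives: S:y; non-recursive: id
Introduce S': S -> idS', S' -> :yS' | ε


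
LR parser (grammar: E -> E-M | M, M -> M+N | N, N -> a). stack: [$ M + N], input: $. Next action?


handle 'M+N' on top
Action: reduce (M -> M+N)


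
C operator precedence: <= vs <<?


'<<' is shift (level 8); '<=' is relational (level 7)
Higher level binds tighter
'<<' has higher precedence than '<='


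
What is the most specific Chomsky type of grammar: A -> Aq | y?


Left-linear: every RHS is a terminal or one nonterminal followed by a terminal
Classification: Type 3 (Regular)


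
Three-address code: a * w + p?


Break into single-operator statements:
t1 = a * w
t2 = t1 + p


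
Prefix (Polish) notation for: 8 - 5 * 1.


'*' binds tighter: tree is (- 8 (* 5 1))
Prefix: - 8 * 5 1


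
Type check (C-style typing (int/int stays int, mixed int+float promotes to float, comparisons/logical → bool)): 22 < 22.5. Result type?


Operand types: int < float
Rule: comparison yields bool
Result type: bool


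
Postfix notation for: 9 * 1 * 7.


Left to right (same or higher precedence on left)
Postfix: 9 1 * 7 *


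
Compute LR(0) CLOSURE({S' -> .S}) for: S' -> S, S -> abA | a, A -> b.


Start: S' -> .S
For each item with dot before a nonterminal B, add B -> .γ for every B-production
Closure: [S' -> .S, S -> .abA, S -> .a]


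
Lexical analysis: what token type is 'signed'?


Pattern: reserved word
Type: KEYWORD


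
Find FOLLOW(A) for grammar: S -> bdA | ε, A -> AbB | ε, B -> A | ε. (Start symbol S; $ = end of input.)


$ ∈ FOLLOW(S). For each A -> αBβ: add FIRST(β)\{ε} to FOLLOW(B); if β nullable, add FOLLOW(A).
FOLLOW(A) = {$, b}


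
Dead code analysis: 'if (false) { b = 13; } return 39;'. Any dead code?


condition is constant false, so the whole block is unreachable
Dead: 'if (false) { b = 13; }'


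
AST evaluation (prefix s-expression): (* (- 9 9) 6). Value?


Evaluate inner: (- 9 9) = 0
Evaluate root: (* 0 6) = 0
Result: 0


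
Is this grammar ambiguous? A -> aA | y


right-linear, alternatives start with distinct terminals 'a' vs 'y': unique leftmost derivation
Unambiguous


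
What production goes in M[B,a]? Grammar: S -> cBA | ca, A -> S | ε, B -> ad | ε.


For [B, a]: 'a' ∈ FIRST(ad)
Entry: B -> ad


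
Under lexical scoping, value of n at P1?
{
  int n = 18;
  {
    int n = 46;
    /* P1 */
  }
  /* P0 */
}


n declared in the same block as P1
n = 46


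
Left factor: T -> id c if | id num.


Common prefix: 'id'
Factored: T -> id T', T' -> c if | num


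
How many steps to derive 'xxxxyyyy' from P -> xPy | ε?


Derivation: P => xPy => xxPyy => xxxPyyy => xxxxPyyyy => xxxxyyyy
Steps: 5


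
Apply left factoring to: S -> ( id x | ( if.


Common prefix: '('
Factored: S -> ( S', S' -> id x | if


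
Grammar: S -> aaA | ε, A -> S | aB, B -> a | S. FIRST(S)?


Per alternative of S: FIRST(aaA) = {a}; FIRST(ε) = {ε}
FIRST(S) = {a, ε}


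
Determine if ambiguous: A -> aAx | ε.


balanced a^n…x^n: each string has a unique parse
Unambiguous


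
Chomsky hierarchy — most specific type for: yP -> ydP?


LHS has context (more than one symbol) and |LHS| ≤ |RHS|
Classification: Type 1 (Context-Sensitive)


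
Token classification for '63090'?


Pattern: digits only
Type: INTEGER_LITERAL


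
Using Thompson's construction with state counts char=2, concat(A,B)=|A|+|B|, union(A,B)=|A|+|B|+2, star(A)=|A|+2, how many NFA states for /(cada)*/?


Syntax tree has 4 char leaf(s), 0 union(s), 1 star(s)
chars contribute 4×2 = 8; each union adds +2; each star adds +2
Total: 8 + 0 + 2 = 10 states


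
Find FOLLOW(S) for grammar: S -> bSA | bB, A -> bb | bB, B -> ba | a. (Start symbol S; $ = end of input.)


$ ∈ FOLLOW(S). For each A -> αBβ: add FIRST(β)\{ε} to FOLLOW(B); if β nullable, add FOLLOW(A).
FOLLOW(S) = {$, b}


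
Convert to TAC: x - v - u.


Break into single-operator statements:
t1 = x - v
t2 = t1 - u


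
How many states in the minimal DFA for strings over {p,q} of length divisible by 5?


Track length mod 5: states 0..4, accept at 0
Minimal DFA: 5 states


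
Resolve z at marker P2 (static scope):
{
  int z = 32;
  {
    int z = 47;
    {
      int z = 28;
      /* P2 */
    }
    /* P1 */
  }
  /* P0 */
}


z declared in the same block as P2
z = 28


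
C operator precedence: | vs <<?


'<<' is shift (level 8); '|' is bitwise OR (level 3)
Higher level binds tighter
'<<' has higher precedence than '|'


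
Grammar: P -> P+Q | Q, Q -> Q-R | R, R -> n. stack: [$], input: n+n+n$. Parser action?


no handle on stack; shift 'n'
Action: shift


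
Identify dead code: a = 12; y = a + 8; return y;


a is read by y's definition; y is returned
No dead code


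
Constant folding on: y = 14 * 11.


14 * 11 = 154 at compile time
Optimized: y = 154


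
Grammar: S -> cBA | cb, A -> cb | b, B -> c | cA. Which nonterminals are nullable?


A nonterminal is nullable iff some alternative derives ε (directly, or every symbol in it is nullable)
Nullable: {}


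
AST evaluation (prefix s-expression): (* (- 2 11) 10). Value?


Evaluate inner: (- 2 11) = -9
Evaluate root: (* -9 10) = -90
Result: -90


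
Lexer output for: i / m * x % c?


Scan left to right, longest-match per lexeme
Tokens: ID(i), OP(/), ID(m), OP(*), ID(x), OP(%), ID(c)


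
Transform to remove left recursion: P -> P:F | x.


Left-recursive alternatives: P:F; non-recursive: x
Introduce P': P -> xP', P' -> :FP' | ε


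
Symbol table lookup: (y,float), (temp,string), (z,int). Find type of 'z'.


Lookup 'z' → type int


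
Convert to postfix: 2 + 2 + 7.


Left to right (same or higher precedence on left)
Postfix: 2 2 + 7 +


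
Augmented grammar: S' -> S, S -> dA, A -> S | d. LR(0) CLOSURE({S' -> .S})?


Start: S' -> .S
For each item with dot before a nonterminal B, add B -> .γ for every B-production
Closure: [S' -> .S, S -> .dA]


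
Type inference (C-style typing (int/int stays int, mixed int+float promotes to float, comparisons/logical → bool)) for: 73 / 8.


Operand types: int / int
Rule: mixed int/float promotes to float; int/int stays int
Result type: int


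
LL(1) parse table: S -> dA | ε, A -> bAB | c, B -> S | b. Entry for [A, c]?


For [A, c]: 'c' ∈ FIRST(c)
Entry: A -> c


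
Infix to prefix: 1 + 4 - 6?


left-to-right (same/higher precedence on left): tree is (- (+ 1 4) 6)
Prefix: - + 1 4 6


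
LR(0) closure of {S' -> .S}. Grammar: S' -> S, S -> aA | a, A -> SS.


Start: S' -> .S
For each item with dot before a nonterminal B, add B -> .γ for every B-production
Closure: [S' -> .S, S -> .aA, S -> .a]


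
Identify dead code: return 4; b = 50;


statement follows a return and is unreachable
Dead: 'b = 50'


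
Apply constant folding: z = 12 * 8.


12 * 8 = 96 at compile time
Optimized: z = 96


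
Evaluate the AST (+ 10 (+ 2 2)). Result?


Evaluate inner: (+ 2 2) = 4
Evaluate root: (+ 10 4) = 14
Result: 14


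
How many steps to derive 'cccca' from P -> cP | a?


Derivation: P => cP => ccP => cccP => ccccP => cccca
Steps: 5


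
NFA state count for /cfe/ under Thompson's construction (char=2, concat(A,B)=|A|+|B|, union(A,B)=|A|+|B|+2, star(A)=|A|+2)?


Syntax tree has 3 char leaf(s), 0 union(s), 0 star(s)
chars contribute 3×2 = 6; each union adds +2; each star adds +2
Total: 6 + 0 + 0 = 6 states


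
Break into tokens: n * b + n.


Scan left to right, longest-match per lexeme
Tokens: ID(n), OP(*), ID(b), OP(+), ID(n)


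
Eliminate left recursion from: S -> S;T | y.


Left-recursive alternatives: S;T; non-recursive: y
Introduce S': S -> yS', S' -> ;TS' | ε


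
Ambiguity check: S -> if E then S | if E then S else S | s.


dangling else: 'if E then if E then s else s' parses two ways
Ambiguous


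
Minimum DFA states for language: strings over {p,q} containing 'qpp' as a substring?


KMP-style automaton: 3 progress states + 1 absorbing accept = 4
Minimal DFA: 4 states


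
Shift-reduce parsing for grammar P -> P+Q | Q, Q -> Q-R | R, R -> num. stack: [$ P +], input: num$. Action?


no handle ('P+' is not any RHS); shift 'num'
Action: shift


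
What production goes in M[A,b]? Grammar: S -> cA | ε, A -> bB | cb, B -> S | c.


For [A, b]: 'b' ∈ FIRST(bB)
Entry: A -> bB


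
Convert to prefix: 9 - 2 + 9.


left-to-right (same/higher precedence on left): tree is (+ (- 9 2) 9)
Prefix: + - 9 2 9


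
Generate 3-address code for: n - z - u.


Break into single-operator statements:
t1 = n - z
t2 = t1 - u


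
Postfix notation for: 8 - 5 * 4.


* has higher precedence, evaluate 5*4 first
Postfix: 8 5 4 * -


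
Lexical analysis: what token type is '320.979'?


Pattern: digits with a decimal point
Type: FLOAT_LITERAL


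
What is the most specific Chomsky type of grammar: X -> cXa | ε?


Single nonterminal LHS, but c^n a^n is not regular
Classification: Type 2 (Context-Free)


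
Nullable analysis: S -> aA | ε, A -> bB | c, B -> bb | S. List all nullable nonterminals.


A nonterminal is nullable iff some alternative derives ε (directly, or every symbol in it is nullable)
Nullable: {B, S}


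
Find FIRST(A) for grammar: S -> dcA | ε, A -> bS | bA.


Per alternative of A: FIRST(bS) = {b}; FIRST(bA) = {b}
FIRST(A) = {b}


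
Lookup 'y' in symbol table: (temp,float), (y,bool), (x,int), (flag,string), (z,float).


Lookup 'y' → type bool


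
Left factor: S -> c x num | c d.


Common prefix: 'c'
Factored: S -> c S', S' -> x num | d


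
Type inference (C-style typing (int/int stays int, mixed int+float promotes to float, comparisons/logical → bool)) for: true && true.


Operand types: bool && bool
Rule: logical operators take bool operands and yield bool
Result type: bool


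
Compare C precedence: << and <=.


'<<' is shift (level 8); '<=' is relational (level 7)
Higher level binds tighter
'<<' has higher precedence than '<='


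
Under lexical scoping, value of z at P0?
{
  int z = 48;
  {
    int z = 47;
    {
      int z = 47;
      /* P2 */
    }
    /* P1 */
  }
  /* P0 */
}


z declared in the same block as P0
z = 48


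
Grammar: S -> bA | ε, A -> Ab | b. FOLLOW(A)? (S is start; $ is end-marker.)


$ ∈ FOLLOW(S). For each A -> αBβ: add FIRST(β)\{ε} to FOLLOW(B); if β nullable, add FOLLOW(A).
FOLLOW(A) = {$, b}


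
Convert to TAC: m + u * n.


Break into single-operator statements:
t1 = u * n
t2 = m + t1


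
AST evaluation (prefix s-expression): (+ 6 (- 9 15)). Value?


Evaluate inner: (- 9 15) = -6
Evaluate root: (+ 6 -6) = 0
Result: 0


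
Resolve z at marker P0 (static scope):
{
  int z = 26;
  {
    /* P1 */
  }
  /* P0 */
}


z declared in the same block as P0
z = 26


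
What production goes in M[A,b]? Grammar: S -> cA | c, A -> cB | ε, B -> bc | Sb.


For [A, b]: ε is nullable and 'b' ∈ FOLLOW(A)
Entry: A -> ε


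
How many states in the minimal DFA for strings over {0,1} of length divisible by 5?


Track length mod 5: states 0..4, accept at 0
Minimal DFA: 5 states


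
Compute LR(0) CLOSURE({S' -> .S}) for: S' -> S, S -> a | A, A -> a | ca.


Start: S' -> .S
For each item with dot before a nonterminal B, add B -> .γ for every B-production
Closure: [S' -> .S, S -> .a, S -> .A, A -> .a, A -> .ca]


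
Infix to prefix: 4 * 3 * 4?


left-to-right (same/higher precedence on left): tree is (* (* 4 3) 4)
Prefix: * * 4 3 4


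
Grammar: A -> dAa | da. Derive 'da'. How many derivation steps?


Derivation: A => da
Steps: 1


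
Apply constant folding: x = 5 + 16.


5 + 16 = 21 at compile time
Optimized: x = 21


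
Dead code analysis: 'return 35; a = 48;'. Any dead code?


statement follows a return and is unreachable
Dead: 'a = 48'


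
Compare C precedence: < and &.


'<' is relational (level 7); '&' is bitwise AND (level 5)
Higher level binds tighter
'<' has higher precedence than '&'


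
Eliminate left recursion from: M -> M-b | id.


Left-recursive alternatives: M-b; non-recursive: id
Introduce M': M -> idM', M' -> -bM' | ε


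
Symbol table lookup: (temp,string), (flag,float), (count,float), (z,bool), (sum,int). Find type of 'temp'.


Lookup 'temp' → type string


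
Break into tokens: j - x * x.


Scan left to right, longest-match per lexeme
Tokens: ID(j), OP(-), ID(x), OP(*), ID(x)


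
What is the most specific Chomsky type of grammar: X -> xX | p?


Right-linear: every RHS is a terminal or a terminal followed by one nonterminal
Classification: Type 3 (Regular)


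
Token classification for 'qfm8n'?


Pattern: letter/underscore followed by alphanumerics, not a keyword
Type: IDENTIFIER


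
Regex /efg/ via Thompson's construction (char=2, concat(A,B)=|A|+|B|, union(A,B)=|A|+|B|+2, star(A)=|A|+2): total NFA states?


Syntax tree has 3 char leaf(s), 0 union(s), 0 star(s)
chars contribute 3×2 = 6; each union adds +2; each star adds +2
Total: 6 + 0 + 0 = 6 states


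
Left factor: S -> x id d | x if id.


Common prefix: 'x'
Factored: S -> x S', S' -> id d | if id


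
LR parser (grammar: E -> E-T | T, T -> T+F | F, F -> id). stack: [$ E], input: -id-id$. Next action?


shift '-' to continue E -> E-T
Action: shift


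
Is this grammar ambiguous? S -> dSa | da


balanced d^n…a^n: each string has a unique parse
Unambiguous


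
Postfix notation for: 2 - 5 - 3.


Left to right (same or higher precedence on left)
Postfix: 2 5 - 3 -


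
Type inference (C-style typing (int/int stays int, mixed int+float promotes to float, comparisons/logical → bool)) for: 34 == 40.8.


Operand types: int == float
Rule: comparison yields bool
Result type: bool


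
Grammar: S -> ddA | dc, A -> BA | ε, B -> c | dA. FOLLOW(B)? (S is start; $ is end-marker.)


$ ∈ FOLLOW(S). For each A -> αBβ: add FIRST(β)\{ε} to FOLLOW(B); if β nullable, add FOLLOW(A).
FOLLOW(B) = {$, c, d}
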